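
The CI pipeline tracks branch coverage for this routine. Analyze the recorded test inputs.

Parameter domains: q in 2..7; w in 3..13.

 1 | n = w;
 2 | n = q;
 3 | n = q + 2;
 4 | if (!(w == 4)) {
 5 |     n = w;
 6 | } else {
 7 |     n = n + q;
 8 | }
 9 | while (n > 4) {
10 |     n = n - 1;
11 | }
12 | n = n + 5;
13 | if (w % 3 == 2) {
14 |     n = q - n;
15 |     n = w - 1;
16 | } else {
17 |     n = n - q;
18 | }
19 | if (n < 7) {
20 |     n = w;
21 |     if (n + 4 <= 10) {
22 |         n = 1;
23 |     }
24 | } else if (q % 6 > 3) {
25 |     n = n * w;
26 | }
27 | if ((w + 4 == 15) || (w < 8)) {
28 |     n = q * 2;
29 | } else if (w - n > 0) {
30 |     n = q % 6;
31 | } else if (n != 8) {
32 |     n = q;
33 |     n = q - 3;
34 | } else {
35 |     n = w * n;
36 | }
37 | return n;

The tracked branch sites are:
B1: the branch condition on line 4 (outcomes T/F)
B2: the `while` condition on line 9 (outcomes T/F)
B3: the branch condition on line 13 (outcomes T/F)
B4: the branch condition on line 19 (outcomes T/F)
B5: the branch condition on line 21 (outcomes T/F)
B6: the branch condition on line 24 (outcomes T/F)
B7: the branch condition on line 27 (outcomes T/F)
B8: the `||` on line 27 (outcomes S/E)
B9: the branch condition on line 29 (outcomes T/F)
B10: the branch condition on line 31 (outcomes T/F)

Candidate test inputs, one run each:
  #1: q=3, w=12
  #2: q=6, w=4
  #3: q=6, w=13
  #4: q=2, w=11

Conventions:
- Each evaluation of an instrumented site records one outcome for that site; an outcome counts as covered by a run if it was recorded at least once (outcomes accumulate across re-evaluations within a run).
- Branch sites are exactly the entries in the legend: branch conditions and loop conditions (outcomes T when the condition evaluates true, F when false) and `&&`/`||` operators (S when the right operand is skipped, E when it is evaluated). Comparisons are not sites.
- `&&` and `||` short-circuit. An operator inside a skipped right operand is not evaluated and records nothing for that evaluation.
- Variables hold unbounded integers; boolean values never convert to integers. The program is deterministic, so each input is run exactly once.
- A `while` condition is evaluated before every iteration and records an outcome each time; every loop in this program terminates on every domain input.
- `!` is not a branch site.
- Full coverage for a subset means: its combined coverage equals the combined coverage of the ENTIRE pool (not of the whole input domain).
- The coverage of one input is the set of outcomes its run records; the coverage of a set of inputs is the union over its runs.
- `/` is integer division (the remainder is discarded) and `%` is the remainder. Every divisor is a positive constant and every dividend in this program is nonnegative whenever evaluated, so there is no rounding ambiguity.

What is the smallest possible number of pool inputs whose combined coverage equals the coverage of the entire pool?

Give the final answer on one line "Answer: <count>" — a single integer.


run #1 (q=3, w=12) records B1=T, B2=T, B2=F, B3=F, B4=T, B5=F, B7=F, B8=E, B9=F, B10=T
run #2 (q=6, w=4) records B1=F, B2=T, B2=F, B3=F, B4=T, B5=T, B7=T, B8=E
run #3 (q=6, w=13) records B1=T, B2=T, B2=F, B3=F, B4=T, B5=F, B7=F, B8=E, B9=F, B10=T
run #4 (q=2, w=11) records B1=T, B2=T, B2=F, B3=T, B4=F, B6=F, B7=T, B8=S
union over all inputs: B1=T, B1=F, B2=T, B2=F, B3=T, B3=F, B4=T, B4=F, B5=T, B5=F, B6=F, B7=T, B7=F, B8=S, B8=E, B9=F, B10=T (17 outcomes)
no size-1 subset reaches all 17 outcomes (best union: 10/17)
no size-2 subset reaches all 17 outcomes (best union: 15/17)
size 3: inputs {1, 2, 4} cover all 17 outcomes, and no lexicographically smaller subset of this size does
Answer: 3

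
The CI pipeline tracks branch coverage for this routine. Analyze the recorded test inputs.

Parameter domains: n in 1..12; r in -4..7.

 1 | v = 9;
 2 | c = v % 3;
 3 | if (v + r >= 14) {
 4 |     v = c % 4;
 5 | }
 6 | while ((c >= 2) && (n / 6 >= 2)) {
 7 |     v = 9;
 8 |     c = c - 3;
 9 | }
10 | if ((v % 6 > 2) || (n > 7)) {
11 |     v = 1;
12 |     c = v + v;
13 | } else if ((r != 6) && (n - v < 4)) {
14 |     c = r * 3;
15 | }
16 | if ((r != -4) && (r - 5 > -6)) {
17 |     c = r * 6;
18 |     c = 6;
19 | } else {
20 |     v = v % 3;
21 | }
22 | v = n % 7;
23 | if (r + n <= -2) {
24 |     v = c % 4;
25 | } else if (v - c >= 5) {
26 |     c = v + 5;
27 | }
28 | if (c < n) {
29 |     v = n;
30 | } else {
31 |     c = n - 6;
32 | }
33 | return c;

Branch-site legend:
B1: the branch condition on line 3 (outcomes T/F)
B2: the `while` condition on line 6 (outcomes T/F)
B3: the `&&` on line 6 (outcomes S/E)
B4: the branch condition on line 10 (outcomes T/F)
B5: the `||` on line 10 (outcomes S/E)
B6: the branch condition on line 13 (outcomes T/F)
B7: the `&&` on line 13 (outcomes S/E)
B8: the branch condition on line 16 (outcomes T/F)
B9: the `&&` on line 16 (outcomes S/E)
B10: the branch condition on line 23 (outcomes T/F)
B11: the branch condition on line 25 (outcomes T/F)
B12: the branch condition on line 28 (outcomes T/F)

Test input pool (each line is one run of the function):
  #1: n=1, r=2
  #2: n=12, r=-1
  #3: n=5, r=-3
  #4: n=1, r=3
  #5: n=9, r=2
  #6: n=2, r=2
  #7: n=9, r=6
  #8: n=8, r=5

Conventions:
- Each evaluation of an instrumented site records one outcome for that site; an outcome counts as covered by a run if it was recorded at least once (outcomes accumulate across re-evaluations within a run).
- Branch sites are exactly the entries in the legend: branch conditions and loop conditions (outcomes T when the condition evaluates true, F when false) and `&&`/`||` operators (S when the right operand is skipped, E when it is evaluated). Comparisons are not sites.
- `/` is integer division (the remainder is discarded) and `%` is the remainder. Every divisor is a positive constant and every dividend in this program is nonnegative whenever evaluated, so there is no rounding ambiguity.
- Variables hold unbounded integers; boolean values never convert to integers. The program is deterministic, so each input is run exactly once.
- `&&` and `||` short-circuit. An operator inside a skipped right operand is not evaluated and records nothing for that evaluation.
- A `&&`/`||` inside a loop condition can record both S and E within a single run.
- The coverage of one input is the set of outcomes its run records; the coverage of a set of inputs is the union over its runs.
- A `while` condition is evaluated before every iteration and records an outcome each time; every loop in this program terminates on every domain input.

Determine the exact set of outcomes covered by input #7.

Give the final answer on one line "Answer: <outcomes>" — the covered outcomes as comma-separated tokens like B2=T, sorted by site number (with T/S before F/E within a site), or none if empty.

Tracing the run of input #7 (n=9, r=6):
  B1->T, B3->S, B2->F, B5->E, B4->T, B9->E, B8->T, B10->F, B11->F, B12->T
as a set, this run covers: B1=T, B2=F, B3=S, B4=T, B5=E, B8=T, B9=E, B10=F, B11=F, B12=T

Answer: B1=T, B2=F, B3=S, B4=T, B5=E, B8=T, B9=E, B10=F, B11=F, B12=T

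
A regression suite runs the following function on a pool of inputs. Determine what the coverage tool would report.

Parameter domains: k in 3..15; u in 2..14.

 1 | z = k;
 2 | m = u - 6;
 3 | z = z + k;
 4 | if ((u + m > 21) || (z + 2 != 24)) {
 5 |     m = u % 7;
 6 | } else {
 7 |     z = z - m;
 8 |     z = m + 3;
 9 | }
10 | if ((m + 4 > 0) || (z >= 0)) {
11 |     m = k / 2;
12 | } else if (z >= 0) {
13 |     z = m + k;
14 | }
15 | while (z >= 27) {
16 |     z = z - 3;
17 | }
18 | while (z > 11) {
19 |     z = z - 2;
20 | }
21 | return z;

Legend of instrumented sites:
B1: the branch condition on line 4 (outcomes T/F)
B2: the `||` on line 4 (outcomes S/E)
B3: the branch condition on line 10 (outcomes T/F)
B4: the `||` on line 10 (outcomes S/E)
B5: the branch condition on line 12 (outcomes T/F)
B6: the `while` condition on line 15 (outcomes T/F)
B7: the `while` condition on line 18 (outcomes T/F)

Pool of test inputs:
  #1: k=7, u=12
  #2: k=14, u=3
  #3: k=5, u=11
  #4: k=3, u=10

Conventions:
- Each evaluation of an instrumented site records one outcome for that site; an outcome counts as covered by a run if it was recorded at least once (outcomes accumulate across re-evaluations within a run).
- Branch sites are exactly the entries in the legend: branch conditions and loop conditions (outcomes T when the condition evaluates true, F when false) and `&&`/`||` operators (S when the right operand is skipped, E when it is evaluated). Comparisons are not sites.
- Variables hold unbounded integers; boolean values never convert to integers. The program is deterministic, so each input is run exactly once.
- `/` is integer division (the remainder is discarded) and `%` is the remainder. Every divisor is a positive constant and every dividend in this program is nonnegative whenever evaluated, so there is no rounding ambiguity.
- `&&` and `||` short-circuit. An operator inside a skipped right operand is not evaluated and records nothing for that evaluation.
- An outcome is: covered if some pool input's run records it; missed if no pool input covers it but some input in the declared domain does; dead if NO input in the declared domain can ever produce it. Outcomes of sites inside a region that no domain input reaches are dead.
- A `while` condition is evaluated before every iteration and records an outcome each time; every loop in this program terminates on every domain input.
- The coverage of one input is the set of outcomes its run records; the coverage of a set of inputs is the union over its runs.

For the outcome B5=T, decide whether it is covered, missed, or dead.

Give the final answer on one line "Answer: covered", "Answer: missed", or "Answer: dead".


no pool input records B5=T
checking all 169 inputs in the declared domain: B5=T is never recorded -> dead
Answer: dead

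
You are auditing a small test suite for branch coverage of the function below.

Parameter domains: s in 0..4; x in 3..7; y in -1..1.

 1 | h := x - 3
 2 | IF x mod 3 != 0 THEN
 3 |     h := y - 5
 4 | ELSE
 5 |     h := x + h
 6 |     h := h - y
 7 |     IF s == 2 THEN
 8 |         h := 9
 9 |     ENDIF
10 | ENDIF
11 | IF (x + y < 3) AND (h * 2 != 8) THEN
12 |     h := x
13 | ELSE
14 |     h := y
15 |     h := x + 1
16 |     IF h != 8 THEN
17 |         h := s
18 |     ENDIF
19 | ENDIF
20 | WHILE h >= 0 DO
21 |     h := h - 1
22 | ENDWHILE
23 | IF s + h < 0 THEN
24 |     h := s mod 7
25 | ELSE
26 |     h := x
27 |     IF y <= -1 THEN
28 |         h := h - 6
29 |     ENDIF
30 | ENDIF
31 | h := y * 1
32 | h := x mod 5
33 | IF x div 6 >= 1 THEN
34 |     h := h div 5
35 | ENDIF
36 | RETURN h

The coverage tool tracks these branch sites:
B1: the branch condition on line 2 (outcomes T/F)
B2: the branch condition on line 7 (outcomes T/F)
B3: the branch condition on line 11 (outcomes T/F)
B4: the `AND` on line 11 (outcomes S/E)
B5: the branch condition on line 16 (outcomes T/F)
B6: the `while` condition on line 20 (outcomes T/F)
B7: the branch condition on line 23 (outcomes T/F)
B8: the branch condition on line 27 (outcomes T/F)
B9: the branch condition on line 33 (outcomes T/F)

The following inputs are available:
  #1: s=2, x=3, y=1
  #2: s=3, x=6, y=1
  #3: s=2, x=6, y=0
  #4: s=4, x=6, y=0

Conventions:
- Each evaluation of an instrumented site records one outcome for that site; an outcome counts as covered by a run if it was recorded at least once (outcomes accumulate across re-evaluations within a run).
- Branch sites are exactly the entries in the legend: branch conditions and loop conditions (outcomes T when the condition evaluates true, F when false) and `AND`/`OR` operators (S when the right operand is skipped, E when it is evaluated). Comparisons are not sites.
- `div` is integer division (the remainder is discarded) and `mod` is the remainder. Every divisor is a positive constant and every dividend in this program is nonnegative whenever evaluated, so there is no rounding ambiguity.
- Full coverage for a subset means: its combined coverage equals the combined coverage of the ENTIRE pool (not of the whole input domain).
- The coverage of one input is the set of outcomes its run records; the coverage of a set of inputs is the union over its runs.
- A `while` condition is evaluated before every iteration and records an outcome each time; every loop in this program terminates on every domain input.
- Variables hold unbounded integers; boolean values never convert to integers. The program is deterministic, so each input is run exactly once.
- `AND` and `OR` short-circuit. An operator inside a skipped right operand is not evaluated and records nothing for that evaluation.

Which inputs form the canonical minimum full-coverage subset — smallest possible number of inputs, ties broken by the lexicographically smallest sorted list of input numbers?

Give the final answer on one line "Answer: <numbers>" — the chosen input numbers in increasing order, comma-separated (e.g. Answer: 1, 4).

input #1, s=2, x=3, y=1: outcomes B1=F, B2=T, B3=F, B4=S, B5=T, B6=T, B6=F, B7=F, B8=F, B9=F
input #2, s=3, x=6, y=1: outcomes B1=F, B2=F, B3=F, B4=S, B5=T, B6=T, B6=F, B7=F, B8=F, B9=T
input #3, s=2, x=6, y=0: outcomes B1=F, B2=T, B3=F, B4=S, B5=T, B6=T, B6=F, B7=F, B8=F, B9=T
input #4, s=4, x=6, y=0: outcomes B1=F, B2=F, B3=F, B4=S, B5=T, B6=T, B6=F, B7=F, B8=F, B9=T
pool-wide coverage (12 outcomes): B1=F, B2=T, B2=F, B3=F, B4=S, B5=T, B6=T, B6=F, B7=F, B8=F, B9=T, B9=F
size 1 is not enough: best union over all size-1 subsets is 10/12
size 2: inputs {1, 2} cover all 12 outcomes, and no lexicographically smaller subset of this size does

Answer: 1, 2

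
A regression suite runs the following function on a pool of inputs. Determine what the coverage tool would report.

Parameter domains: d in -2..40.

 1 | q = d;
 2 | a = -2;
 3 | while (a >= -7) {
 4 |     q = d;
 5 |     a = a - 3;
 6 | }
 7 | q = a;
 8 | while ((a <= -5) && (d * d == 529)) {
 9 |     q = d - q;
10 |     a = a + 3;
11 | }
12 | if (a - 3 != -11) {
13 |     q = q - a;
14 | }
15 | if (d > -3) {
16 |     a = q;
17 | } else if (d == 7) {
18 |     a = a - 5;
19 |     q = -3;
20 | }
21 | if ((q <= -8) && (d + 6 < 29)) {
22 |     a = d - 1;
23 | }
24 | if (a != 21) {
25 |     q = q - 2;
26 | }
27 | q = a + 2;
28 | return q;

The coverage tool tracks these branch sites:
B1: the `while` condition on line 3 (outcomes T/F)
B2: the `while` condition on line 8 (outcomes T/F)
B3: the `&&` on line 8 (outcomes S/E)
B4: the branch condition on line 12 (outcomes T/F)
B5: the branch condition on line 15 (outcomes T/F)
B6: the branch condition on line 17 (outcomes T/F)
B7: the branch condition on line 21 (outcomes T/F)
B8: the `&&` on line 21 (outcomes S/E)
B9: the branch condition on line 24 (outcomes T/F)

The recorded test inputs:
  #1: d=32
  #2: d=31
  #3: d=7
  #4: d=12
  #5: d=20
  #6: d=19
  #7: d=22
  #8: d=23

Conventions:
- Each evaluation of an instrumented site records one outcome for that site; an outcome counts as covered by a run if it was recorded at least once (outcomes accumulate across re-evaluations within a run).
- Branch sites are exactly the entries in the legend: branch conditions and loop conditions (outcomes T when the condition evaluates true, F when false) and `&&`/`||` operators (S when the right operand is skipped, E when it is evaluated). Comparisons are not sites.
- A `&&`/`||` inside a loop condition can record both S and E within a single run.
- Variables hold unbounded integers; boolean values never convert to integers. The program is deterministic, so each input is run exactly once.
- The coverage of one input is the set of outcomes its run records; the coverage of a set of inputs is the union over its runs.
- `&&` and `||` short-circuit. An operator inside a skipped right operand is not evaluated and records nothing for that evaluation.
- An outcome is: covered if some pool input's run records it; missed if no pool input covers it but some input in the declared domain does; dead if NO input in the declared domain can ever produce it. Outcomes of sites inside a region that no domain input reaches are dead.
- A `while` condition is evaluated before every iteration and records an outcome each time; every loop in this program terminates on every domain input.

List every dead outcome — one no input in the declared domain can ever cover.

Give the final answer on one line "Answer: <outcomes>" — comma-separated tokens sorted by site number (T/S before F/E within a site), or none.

checking every outcome against all 43 domain inputs:
  B5=F: zero occurrences over every domain input -> dead
  B6=T: zero occurrences over every domain input -> dead
  B6=F: zero occurrences over every domain input -> dead
  reachable outcomes have witnesses, e.g. B1=T (e.g. d=-2), B1=F (e.g. d=-2), B2=T (e.g. d=23), B2=F (e.g. d=-2)

Answer: B5=F, B6=T, B6=F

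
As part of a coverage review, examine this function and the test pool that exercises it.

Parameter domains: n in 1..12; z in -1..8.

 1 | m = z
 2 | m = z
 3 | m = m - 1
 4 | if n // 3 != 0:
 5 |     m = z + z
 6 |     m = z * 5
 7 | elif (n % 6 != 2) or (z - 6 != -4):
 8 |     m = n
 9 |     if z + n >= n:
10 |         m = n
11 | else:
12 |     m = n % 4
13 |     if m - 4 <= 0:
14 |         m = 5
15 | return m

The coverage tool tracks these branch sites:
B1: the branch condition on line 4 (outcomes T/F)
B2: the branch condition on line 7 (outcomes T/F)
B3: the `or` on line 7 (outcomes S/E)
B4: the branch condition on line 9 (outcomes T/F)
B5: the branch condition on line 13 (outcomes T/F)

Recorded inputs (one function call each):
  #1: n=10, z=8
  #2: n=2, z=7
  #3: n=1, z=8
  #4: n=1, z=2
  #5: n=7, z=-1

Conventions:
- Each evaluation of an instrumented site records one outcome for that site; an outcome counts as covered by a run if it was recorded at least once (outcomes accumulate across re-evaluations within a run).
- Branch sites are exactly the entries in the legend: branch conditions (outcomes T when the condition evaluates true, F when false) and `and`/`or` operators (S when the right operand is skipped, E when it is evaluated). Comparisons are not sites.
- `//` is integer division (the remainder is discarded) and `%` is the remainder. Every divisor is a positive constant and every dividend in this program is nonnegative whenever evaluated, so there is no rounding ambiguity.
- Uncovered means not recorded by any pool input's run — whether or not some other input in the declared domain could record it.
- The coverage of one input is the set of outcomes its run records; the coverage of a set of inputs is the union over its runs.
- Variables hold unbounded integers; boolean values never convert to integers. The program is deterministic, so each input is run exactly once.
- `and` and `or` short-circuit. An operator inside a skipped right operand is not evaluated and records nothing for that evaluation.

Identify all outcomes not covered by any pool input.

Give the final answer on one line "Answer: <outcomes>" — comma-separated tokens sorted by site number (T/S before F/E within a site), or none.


run #1 (n=10, z=8) runs B1->T; records B1=T
run #2 (n=2, z=7) runs B1->F, B3->E, B2->T, B4->T; records B1=F, B2=T, B3=E, B4=T
run #3 (n=1, z=8) runs B1->F, B3->S, B2->T, B4->T; records B1=F, B2=T, B3=S, B4=T
run #4 (n=1, z=2) runs B1->F, B3->S, B2->T, B4->T; records B1=F, B2=T, B3=S, B4=T
run #5 (n=7, z=-1) runs B1->T; records B1=T
union over the pool: B1=T, B1=F, B2=T, B3=S, B3=E, B4=T
uncovered (4 of 10): B2=F, B4=F, B5=T, B5=F
Answer: B2=F, B4=F, B5=T, B5=F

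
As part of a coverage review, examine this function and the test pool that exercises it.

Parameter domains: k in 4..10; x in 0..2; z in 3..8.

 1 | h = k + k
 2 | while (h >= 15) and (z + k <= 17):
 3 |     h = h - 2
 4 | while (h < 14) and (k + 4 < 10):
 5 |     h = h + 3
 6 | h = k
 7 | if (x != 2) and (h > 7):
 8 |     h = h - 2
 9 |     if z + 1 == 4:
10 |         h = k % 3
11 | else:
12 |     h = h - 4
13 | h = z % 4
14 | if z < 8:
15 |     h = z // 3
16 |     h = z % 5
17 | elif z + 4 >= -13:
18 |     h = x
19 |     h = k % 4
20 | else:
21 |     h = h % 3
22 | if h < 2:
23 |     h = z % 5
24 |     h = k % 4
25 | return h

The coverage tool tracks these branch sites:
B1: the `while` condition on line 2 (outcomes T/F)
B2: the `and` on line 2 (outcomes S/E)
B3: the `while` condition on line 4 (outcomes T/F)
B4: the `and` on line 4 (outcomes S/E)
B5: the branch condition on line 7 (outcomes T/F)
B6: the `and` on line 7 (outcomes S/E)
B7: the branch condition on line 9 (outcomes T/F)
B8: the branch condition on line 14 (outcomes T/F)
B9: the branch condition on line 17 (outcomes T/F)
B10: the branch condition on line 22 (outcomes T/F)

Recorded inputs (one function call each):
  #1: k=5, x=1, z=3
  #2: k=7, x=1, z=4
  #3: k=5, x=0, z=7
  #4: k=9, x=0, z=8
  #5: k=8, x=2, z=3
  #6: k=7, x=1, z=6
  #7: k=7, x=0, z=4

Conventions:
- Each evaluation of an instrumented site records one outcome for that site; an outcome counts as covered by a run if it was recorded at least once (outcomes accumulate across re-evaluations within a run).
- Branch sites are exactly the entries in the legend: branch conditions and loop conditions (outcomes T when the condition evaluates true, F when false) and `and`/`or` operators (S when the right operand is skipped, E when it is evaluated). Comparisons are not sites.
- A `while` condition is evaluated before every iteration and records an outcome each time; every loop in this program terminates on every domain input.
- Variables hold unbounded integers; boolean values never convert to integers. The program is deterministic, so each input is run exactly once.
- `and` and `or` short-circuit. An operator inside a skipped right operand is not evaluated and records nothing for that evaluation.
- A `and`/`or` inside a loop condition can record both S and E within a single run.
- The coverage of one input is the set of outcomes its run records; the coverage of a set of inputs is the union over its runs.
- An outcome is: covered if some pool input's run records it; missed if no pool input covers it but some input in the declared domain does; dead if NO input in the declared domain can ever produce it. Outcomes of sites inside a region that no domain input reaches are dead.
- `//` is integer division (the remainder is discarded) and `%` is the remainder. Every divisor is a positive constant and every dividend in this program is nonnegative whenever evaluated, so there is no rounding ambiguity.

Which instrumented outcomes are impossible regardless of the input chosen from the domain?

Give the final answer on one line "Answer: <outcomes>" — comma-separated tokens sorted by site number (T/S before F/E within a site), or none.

checking every outcome against all 126 domain inputs:
  B9=F: zero occurrences over every domain input -> dead
  reachable outcomes have witnesses, e.g. B1=T (e.g. k=8, x=0, z=3), B1=F (e.g. k=4, x=0, z=3), B2=S (e.g. k=4, x=0, z=3), B2=E (e.g. k=8, x=0, z=3)

Answer: B9=F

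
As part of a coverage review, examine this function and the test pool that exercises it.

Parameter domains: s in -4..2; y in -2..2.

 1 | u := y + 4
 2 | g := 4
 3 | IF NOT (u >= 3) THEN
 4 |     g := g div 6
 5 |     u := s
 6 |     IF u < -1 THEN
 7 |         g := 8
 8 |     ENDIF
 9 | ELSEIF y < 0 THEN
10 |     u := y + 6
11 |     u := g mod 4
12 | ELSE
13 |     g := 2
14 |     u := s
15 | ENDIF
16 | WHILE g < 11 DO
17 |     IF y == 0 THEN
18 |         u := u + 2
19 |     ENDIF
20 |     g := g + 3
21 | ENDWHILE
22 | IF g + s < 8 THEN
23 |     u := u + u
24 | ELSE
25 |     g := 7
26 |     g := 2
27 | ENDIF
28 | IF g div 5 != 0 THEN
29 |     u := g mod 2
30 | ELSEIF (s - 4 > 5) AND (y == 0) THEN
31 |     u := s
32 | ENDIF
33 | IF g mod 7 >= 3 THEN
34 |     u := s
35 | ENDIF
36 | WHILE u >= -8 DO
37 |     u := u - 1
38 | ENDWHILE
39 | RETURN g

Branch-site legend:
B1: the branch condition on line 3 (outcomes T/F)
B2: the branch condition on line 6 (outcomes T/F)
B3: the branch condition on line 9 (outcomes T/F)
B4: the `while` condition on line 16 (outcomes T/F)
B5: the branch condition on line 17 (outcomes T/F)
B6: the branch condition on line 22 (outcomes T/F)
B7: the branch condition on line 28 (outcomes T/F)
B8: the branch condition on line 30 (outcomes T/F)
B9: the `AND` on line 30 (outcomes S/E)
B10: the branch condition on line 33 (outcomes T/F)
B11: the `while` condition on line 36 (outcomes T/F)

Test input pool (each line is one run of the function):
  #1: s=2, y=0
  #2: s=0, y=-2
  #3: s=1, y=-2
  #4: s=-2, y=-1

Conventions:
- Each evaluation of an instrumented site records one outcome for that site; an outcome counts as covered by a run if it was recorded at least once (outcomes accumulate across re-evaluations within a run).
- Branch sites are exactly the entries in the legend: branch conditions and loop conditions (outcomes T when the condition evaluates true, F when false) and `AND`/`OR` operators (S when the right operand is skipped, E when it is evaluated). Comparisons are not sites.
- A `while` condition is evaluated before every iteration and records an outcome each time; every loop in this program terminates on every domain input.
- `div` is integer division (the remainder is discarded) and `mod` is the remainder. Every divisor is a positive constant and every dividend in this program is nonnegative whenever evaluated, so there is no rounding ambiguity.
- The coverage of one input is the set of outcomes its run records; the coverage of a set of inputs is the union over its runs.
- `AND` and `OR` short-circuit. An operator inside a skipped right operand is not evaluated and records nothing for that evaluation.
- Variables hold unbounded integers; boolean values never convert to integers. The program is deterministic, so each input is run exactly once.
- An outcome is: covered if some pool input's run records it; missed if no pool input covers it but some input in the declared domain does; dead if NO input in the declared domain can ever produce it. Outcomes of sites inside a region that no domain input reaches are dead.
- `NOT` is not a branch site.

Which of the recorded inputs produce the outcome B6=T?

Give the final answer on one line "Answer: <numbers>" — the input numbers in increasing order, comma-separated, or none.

input #1 (s=2, y=0): never hits B6=T
input #2 (s=0, y=-2): never hits B6=T
input #3 (s=1, y=-2): never hits B6=T
input #4 (s=-2, y=-1): never hits B6=T

Answer: none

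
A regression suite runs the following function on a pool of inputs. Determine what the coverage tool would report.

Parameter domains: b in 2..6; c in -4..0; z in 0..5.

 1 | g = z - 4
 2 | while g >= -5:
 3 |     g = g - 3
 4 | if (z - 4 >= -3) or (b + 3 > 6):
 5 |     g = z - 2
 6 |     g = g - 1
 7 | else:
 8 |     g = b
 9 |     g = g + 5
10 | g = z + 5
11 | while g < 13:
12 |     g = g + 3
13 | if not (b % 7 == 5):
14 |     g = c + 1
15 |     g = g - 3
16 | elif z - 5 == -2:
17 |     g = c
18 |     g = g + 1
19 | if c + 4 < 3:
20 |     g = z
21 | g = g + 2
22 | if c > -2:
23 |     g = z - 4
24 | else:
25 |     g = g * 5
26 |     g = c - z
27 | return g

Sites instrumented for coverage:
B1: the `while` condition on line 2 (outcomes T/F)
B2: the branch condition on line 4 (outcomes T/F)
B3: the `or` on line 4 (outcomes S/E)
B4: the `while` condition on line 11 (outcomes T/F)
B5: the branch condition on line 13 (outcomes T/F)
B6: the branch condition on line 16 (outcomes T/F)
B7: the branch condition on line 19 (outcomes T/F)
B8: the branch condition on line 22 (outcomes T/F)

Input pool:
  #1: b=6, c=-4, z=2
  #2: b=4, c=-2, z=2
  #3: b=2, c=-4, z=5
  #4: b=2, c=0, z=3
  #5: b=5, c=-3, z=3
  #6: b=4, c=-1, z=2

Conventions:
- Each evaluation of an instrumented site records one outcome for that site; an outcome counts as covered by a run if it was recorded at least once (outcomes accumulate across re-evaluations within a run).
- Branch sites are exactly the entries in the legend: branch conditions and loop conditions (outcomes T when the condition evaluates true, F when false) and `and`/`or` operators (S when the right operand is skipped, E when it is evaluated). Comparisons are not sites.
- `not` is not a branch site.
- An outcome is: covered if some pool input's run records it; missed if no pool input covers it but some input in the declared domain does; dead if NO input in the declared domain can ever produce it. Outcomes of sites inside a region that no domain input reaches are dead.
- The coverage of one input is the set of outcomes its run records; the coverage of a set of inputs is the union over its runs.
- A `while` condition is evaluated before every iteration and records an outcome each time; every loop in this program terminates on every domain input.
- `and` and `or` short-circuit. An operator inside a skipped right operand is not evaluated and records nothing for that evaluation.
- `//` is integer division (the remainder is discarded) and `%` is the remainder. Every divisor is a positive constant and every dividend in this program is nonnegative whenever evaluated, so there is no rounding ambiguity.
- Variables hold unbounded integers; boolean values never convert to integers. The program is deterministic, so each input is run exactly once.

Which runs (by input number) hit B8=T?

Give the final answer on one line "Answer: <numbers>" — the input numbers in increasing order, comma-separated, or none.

input #1 (b=6, c=-4, z=2): does not record B8=T
input #2 (b=4, c=-2, z=2): does not record B8=T
input #3 (b=2, c=-4, z=5): does not record B8=T
input #4 (b=2, c=0, z=3): records B8=T
input #5 (b=5, c=-3, z=3): does not record B8=T
input #6 (b=4, c=-1, z=2): records B8=T

Answer: 4, 6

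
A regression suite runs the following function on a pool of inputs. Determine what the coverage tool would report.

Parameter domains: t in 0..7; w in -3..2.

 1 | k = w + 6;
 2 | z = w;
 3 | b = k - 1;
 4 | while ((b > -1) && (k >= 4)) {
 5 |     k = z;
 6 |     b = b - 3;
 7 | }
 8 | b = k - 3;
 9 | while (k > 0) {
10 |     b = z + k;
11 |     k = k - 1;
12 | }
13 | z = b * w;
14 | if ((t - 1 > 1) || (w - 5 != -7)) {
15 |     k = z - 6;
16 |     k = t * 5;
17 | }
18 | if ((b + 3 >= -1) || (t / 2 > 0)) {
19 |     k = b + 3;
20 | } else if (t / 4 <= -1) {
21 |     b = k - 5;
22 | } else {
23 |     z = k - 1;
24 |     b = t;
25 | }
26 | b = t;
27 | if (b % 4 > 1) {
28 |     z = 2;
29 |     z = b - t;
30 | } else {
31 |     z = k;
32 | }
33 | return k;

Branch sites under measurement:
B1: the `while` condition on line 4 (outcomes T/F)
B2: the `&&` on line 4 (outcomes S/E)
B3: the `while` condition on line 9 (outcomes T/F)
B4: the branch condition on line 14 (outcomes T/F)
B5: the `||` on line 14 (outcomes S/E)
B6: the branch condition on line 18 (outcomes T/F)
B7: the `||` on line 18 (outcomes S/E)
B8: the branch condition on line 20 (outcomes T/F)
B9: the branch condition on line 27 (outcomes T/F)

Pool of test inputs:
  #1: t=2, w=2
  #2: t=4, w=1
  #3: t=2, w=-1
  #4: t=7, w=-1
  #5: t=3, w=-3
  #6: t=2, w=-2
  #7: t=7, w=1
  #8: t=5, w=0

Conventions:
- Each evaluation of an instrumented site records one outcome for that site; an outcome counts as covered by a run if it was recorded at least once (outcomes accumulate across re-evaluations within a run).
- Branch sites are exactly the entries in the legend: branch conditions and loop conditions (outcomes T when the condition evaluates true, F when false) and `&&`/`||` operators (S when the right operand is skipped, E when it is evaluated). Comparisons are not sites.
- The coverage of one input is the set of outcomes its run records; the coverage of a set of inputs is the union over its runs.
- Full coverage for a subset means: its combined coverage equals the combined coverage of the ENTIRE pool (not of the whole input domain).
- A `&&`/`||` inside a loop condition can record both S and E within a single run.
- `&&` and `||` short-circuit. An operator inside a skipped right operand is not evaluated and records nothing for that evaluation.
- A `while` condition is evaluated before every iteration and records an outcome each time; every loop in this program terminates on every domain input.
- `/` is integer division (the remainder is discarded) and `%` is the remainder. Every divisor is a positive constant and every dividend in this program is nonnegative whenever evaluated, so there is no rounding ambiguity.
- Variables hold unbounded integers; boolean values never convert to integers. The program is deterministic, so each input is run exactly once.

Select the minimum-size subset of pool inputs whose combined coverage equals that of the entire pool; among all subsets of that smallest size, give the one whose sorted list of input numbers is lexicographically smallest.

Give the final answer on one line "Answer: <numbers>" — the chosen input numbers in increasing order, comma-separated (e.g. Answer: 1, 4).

input #1, t=2, w=2: events B2->E, B1->T, B2->E, B1->F, B3->T, B3->T, B3->F, B5->E, B4->T, B7->S, B6->T, B9->T; outcomes B1=T, B1=F, B2=E, B3=T, B3=F, B4=T, B5=E, B6=T, B7=S, B9=T
input #2, t=4, w=1: events B2->E, B1->T, B2->E, B1->F, B3->T, B3->F, B5->S, B4->T, B7->S, B6->T, B9->F; outcomes B1=T, B1=F, B2=E, B3=T, B3=F, B4=T, B5=S, B6=T, B7=S, B9=F
input #3, t=2, w=-1: events B2->E, B1->T, B2->E, B1->F, B3->F, B5->E, B4->T, B7->S, B6->T, B9->T; outcomes B1=T, B1=F, B2=E, B3=F, B4=T, B5=E, B6=T, B7=S, B9=T
input #4, t=7, w=-1: events B2->E, B1->T, B2->E, B1->F, B3->F, B5->S, B4->T, B7->S, B6->T, B9->T; outcomes B1=T, B1=F, B2=E, B3=F, B4=T, B5=S, B6=T, B7=S, B9=T
input #5, t=3, w=-3: events B2->E, B1->F, B3->T, B3->T, B3->T, B3->F, B5->S, B4->T, B7->S, B6->T, B9->T; outcomes B1=F, B2=E, B3=T, B3=F, B4=T, B5=S, B6=T, B7=S, B9=T
input #6, t=2, w=-2: events B2->E, B1->T, B2->E, B1->F, B3->F, B5->E, B4->F, B7->E, B6->T, B9->T; outcomes B1=T, B1=F, B2=E, B3=F, B4=F, B5=E, B6=T, B7=E, B9=T
input #7, t=7, w=1: events B2->E, B1->T, B2->E, B1->F, B3->T, B3->F, B5->S, B4->T, B7->S, B6->T, B9->T; outcomes B1=T, B1=F, B2=E, B3=T, B3=F, B4=T, B5=S, B6=T, B7=S, B9=T
input #8, t=5, w=0: events B2->E, B1->T, B2->E, B1->F, B3->F, B5->S, B4->T, B7->S, B6->T, B9->F; outcomes B1=T, B1=F, B2=E, B3=F, B4=T, B5=S, B6=T, B7=S, B9=F
together the pool reaches 14 outcomes: B1=T, B1=F, B2=E, B3=T, B3=F, B4=T, B4=F, B5=S, B5=E, B6=T, B7=S, B7=E, B9=T, B9=F
size 1 is not enough: best union over all size-1 subsets is 10/14
at size 2, {2, 6} reaches all 14 outcomes; every lexicographically earlier size-2 subset fails

Answer: 2, 6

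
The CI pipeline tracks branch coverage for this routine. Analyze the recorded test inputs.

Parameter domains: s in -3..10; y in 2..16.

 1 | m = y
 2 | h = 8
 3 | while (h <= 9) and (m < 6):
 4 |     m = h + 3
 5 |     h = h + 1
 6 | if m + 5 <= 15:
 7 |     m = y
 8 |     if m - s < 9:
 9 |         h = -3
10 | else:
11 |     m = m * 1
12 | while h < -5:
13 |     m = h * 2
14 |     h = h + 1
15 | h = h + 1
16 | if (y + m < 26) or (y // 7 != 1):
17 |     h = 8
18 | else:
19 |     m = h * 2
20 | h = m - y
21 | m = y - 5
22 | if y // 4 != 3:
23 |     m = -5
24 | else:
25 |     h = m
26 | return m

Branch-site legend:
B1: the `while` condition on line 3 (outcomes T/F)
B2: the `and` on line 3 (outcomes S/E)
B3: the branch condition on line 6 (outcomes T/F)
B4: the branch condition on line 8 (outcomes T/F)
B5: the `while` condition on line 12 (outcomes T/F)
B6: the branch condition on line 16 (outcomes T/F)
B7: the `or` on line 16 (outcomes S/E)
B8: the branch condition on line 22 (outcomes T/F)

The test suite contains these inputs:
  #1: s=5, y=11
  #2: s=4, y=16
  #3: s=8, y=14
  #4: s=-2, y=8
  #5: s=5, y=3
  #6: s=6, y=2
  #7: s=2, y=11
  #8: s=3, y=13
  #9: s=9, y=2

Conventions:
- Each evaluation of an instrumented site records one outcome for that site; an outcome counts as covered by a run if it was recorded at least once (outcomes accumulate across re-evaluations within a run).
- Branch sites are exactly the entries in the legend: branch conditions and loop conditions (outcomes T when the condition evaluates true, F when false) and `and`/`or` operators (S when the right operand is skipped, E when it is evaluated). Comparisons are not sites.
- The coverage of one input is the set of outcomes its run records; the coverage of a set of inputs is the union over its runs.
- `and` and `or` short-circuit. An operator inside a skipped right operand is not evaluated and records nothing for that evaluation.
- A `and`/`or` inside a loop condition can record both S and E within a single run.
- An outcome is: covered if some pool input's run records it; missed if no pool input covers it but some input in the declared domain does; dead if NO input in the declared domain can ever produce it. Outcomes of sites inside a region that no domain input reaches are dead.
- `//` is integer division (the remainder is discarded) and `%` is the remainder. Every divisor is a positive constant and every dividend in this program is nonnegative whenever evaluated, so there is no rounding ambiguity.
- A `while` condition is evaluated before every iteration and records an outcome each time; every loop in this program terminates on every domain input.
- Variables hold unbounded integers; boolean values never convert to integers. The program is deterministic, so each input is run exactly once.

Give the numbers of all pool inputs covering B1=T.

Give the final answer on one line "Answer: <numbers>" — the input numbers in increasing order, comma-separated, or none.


input #1 (s=5, y=11): misses B1=T
input #2 (s=4, y=16): misses B1=T
input #3 (s=8, y=14): misses B1=T
input #4 (s=-2, y=8): misses B1=T
input #5 (s=5, y=3): covers B1=T
input #6 (s=6, y=2): covers B1=T
input #7 (s=2, y=11): misses B1=T
input #8 (s=3, y=13): misses B1=T
input #9 (s=9, y=2): covers B1=T
Answer: 5, 6, 9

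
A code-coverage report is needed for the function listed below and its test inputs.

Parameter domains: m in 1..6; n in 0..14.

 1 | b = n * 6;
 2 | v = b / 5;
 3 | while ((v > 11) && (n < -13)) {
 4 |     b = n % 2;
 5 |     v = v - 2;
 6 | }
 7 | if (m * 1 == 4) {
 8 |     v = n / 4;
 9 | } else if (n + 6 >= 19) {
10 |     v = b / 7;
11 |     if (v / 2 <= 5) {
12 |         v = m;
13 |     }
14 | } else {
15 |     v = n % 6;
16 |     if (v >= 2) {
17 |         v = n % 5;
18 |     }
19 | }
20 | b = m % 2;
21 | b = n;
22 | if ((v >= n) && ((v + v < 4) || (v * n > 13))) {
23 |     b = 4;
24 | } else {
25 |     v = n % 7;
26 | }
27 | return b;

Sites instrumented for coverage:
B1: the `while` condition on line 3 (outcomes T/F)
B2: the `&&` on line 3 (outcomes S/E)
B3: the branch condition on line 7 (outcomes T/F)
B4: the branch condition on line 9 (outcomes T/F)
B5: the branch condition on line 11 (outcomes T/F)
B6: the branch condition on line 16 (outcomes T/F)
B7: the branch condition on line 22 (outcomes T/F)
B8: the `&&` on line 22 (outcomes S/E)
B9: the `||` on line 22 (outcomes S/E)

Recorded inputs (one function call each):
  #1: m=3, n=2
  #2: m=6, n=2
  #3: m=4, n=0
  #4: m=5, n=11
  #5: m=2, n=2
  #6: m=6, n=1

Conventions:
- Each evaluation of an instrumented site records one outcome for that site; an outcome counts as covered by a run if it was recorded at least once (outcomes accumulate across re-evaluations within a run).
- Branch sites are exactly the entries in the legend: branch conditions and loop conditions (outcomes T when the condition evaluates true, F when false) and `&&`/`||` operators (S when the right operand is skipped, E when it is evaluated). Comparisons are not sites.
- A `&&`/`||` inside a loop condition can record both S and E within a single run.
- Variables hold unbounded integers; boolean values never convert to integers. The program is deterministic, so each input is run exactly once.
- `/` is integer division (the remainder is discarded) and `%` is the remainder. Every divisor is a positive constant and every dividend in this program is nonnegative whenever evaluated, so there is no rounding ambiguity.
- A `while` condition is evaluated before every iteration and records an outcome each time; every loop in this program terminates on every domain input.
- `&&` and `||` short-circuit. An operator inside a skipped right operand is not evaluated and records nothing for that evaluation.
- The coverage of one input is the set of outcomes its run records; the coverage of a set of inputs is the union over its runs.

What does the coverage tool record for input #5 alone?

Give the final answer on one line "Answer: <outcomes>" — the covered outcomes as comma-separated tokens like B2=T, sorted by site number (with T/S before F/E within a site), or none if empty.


Tracing the run of input #5 (m=2, n=2):
  B2->S, B1->F, B3->F, B4->F, B6->T, B8->E, B9->E, B7->F
as a set, this run covers: B1=F, B2=S, B3=F, B4=F, B6=T, B7=F, B8=E, B9=E
Answer: B1=F, B2=S, B3=F, B4=F, B6=T, B7=F, B8=E, B9=E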